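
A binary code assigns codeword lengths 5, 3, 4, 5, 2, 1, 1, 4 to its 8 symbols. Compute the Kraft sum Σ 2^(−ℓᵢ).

With common denominator 2^5 = 32: Σ 2^(−ℓᵢ) = 1/32 + 4/32 + 2/32 + 1/32 + 8/32 + 16/32 + 16/32 + 2/32 = 50/32 = 1.5625.

1.5625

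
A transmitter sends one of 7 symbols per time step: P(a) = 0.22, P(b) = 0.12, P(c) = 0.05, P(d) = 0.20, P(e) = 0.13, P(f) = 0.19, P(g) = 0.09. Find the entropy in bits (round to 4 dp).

H = −Σ pᵢ log₂ pᵢ.
−0.22·log₂(0.22) = 0.4806
−0.12·log₂(0.12) = 0.3671
−0.05·log₂(0.05) = 0.2161
−0.20·log₂(0.20) = 0.4644
−0.13·log₂(0.13) = 0.3826
−0.19·log₂(0.19) = 0.4552
−0.09·log₂(0.09) = 0.3127
Sum ≈ 2.6786 → 2.6786 bits.

2.6786 bits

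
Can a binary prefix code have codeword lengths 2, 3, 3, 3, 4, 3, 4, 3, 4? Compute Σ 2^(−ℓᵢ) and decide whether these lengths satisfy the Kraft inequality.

With common denominator 2^4 = 16: Σ 2^(−ℓᵢ) = 4/16 + 2/16 + 2/16 + 2/16 + 1/16 + 2/16 + 1/16 + 2/16 + 1/16 = 17/16 = 1.0625.
Kraft's inequality requires Σ ≤ 1; here Σ = 1.0625 > 1, so no such prefix code exists.

1.0625; no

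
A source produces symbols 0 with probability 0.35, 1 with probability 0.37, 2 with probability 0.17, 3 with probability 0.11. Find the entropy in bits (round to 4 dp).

H = −Σ pᵢ log₂ pᵢ.
−0.35·log₂(0.35) = 0.5301
−0.37·log₂(0.37) = 0.5307
−0.17·log₂(0.17) = 0.4346
−0.11·log₂(0.11) = 0.3503
Sum ≈ 1.8457 → 1.8457 bits.

1.8457 bits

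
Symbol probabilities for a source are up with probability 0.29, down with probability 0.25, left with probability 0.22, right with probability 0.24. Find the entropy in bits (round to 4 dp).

H = −Σ pᵢ log₂ pᵢ.
−0.29·log₂(0.29) = 0.5179
−0.25·log₂(0.25) = 0.5000
−0.22·log₂(0.22) = 0.4806
−0.24·log₂(0.24) = 0.4941
Sum ≈ 1.9926 → 1.9926 bits.

1.9926 bits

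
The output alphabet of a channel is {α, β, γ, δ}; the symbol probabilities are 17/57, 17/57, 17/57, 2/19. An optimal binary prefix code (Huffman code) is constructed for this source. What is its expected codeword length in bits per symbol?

2 bits/symbol

Repeatedly combine the two least-probable nodes; the expected code length is the sum of the merged weights.
merge 2/19 + 17/57 → 23/57
merge 17/57 + 17/57 → 34/57
merge 23/57 + 34/57 → 1
L = 23/57 + 34/57 + 1 = 2 bits/symbol.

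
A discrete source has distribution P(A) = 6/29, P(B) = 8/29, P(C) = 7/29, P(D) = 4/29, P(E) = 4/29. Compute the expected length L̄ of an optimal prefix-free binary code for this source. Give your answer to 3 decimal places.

Repeatedly combine the two least-probable nodes; the expected code length is the sum of the merged weights.
merge 4/29 + 4/29 → 8/29
merge 6/29 + 7/29 → 13/29
merge 8/29 + 8/29 → 16/29
merge 13/29 + 16/29 → 1
L = 8/29 + 13/29 + 16/29 + 1 = 66/29 ≈ 2.276 bits/symbol.

2.276 bits/symbol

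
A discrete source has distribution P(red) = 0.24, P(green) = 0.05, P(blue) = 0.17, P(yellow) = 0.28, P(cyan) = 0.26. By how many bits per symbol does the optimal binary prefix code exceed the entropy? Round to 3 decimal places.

Entropy H = −Σ p log₂ p ≈ 2.1643 bits.
Huffman merges: 1/20+17/100→11/50; 11/50+6/25→23/50; 13/50+7/25→27/50; 23/50+27/50→1. L = 111/50 ≈ 2.2200.
L − H = 2.2200 − 2.1643 = 0.056 bits.

0.056 bits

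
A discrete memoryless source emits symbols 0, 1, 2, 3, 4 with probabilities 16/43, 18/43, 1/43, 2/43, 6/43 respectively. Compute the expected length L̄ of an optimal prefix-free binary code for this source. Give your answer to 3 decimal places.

1.860 bits/symbol

Repeatedly combine the two least-probable nodes; the expected code length is the sum of the merged weights.
merge 1/43 + 2/43 → 3/43
merge 3/43 + 6/43 → 9/43
merge 9/43 + 16/43 → 25/43
merge 18/43 + 25/43 → 1
L = 3/43 + 9/43 + 25/43 + 1 = 80/43 ≈ 1.860 bits/symbol.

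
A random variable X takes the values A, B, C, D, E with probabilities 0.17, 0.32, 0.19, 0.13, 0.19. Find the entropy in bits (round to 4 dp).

H = −Σ pᵢ log₂ pᵢ.
−0.17·log₂(0.17) = 0.4346
−0.32·log₂(0.32) = 0.5260
−0.19·log₂(0.19) = 0.4552
−0.13·log₂(0.13) = 0.3826
−0.19·log₂(0.19) = 0.4552
Sum ≈ 2.2537 → 2.2537 bits.

2.2537 bits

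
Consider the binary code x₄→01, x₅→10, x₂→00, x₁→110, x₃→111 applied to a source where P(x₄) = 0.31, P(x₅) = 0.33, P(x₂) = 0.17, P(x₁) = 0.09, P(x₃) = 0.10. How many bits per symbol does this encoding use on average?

L̄ = Σ pᵢ·ℓᵢ = 0.31·2 + 0.33·2 + 0.17·2 + 0.09·3 + 0.10·3 = 2.19 bits/symbol.

2.19 bits/symbol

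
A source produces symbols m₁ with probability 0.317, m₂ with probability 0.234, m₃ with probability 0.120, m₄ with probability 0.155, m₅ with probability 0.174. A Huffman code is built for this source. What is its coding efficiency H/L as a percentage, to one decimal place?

Entropy H = −Σ p log₂ p ≈ 2.2387 bits.
Huffman merges: 3/25+31/200→11/40; 87/500+117/500→51/125; 11/40+317/1000→74/125; 51/125+74/125→1. L = 91/40 ≈ 2.2750.
Efficiency = H/L = 2.2387/2.2750 = 98.4%.

98.4%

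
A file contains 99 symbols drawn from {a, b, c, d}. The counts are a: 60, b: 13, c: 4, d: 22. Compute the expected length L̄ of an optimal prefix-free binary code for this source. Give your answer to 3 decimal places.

Probabilities are the counts divided by 99.
Repeatedly combine the two least-probable nodes; the expected code length is the sum of the merged weights.
merge 4/99 + 13/99 → 17/99
merge 17/99 + 2/9 → 13/33
merge 13/33 + 20/33 → 1
L = 17/99 + 13/33 + 1 = 155/99 ≈ 1.566 bits/symbol.

1.566 bits/symbol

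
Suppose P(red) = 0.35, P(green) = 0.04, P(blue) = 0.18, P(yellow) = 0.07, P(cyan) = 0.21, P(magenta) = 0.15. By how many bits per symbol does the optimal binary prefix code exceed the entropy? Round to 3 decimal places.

Entropy H = −Σ p log₂ p ≈ 2.3131 bits.
Huffman merges: 1/25+7/100→11/100; 11/100+3/20→13/50; 9/50+21/100→39/100; 13/50+7/20→61/100; 39/100+61/100→1. L = 237/100 ≈ 2.3700.
L − H = 2.3700 − 2.3131 = 0.057 bits.

0.057 bits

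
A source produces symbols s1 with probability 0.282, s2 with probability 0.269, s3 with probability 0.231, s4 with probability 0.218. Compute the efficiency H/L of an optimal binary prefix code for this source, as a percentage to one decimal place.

Entropy H = −Σ p log₂ p ≈ 1.9920 bits.
Huffman merges: 109/500+231/1000→449/1000; 269/1000+141/500→551/1000; 449/1000+551/1000→1. L = 2 ≈ 2.0000.
Efficiency = H/L = 1.9920/2.0000 = 99.6%.

99.6%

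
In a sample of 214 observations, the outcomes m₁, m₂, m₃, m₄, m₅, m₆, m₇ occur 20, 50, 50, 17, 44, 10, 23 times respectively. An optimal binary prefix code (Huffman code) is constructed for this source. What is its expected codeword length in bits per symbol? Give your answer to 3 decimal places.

Probabilities are the counts divided by 214.
Repeatedly combine the two least-probable nodes; the expected code length is the sum of the merged weights.
merge 5/107 + 17/214 → 27/214
merge 10/107 + 23/214 → 43/214
merge 27/214 + 43/214 → 35/107
merge 22/107 + 25/107 → 47/107
merge 25/107 + 35/107 → 60/107
merge 47/107 + 60/107 → 1
L = 27/214 + 43/214 + 35/107 + 47/107 + 60/107 + 1 = 284/107 ≈ 2.654 bits/symbol.

2.654 bits/symbol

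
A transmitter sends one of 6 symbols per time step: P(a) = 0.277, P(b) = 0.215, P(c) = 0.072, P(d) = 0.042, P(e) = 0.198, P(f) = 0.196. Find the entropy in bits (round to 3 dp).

2.379 bits

H = −Σ pᵢ log₂ pᵢ.
−0.277·log₂(0.277) = 0.5130
−0.215·log₂(0.215) = 0.4768
−0.072·log₂(0.072) = 0.2733
−0.042·log₂(0.042) = 0.1921
−0.198·log₂(0.198) = 0.4626
−0.196·log₂(0.196) = 0.4608
Sum ≈ 2.3786 → 2.379 bits.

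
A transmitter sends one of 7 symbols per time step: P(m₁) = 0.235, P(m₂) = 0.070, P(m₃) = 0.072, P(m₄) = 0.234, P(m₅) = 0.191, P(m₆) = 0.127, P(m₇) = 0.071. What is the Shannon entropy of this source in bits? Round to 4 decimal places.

2.6284 bits

H = −Σ pᵢ log₂ pᵢ.
−0.235·log₂(0.235) = 0.4910
−0.070·log₂(0.070) = 0.2686
−0.072·log₂(0.072) = 0.2733
−0.234·log₂(0.234) = 0.4903
−0.191·log₂(0.191) = 0.4562
−0.127·log₂(0.127) = 0.3781
−0.071·log₂(0.071) = 0.2709
Sum ≈ 2.6284 → 2.6284 bits.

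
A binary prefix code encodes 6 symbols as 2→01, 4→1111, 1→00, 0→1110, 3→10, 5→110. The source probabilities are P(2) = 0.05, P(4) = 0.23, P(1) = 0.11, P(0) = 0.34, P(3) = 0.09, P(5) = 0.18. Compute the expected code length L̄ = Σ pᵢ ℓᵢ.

L̄ = Σ pᵢ·ℓᵢ = 0.05·2 + 0.23·4 + 0.11·2 + 0.34·4 + 0.09·2 + 0.18·3 = 3.32 bits/symbol.

3.32 bits/symbol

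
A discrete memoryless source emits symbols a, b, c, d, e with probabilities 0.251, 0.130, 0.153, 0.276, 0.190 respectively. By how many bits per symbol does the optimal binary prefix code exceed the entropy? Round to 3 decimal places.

Entropy H = −Σ p log₂ p ≈ 2.2654 bits.
Huffman merges: 13/100+153/1000→283/1000; 19/100+251/1000→441/1000; 69/250+283/1000→559/1000; 441/1000+559/1000→1. L = 2283/1000 ≈ 2.2830.
L − H = 2.2830 − 2.2654 = 0.018 bits.

0.018 bits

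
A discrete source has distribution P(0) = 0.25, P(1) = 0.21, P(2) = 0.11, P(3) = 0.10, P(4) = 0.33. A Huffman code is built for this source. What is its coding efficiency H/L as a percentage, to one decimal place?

Entropy H = −Σ p log₂ p ≈ 2.1831 bits.
Huffman merges: 1/10+11/100→21/100; 21/100+21/100→21/50; 1/4+33/100→29/50; 21/50+29/50→1. L = 221/100 ≈ 2.2100.
Efficiency = H/L = 2.1831/2.2100 = 98.8%.

98.8%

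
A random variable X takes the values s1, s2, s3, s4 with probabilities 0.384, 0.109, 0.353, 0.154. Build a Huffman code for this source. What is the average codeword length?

1.879 bits/symbol

Repeatedly combine the two least-probable nodes; the expected code length is the sum of the merged weights.
merge 109/1000 + 77/500 → 263/1000
merge 263/1000 + 353/1000 → 77/125
merge 48/125 + 77/125 → 1
L = 263/1000 + 77/125 + 1 = 1879/1000 = 1.879 bits/symbol.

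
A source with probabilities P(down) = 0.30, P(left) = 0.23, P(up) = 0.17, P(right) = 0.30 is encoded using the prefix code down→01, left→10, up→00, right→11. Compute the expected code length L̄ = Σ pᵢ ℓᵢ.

2 bits/symbol

L̄ = Σ pᵢ·ℓᵢ = 0.30·2 + 0.23·2 + 0.17·2 + 0.30·2 = 2 bits/symbol.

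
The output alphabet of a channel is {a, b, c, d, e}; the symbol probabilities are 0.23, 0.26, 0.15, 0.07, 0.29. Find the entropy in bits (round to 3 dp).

H = −Σ pᵢ log₂ pᵢ.
−0.23·log₂(0.23) = 0.4877
−0.26·log₂(0.26) = 0.5053
−0.15·log₂(0.15) = 0.4105
−0.07·log₂(0.07) = 0.2686
−0.29·log₂(0.29) = 0.5179
Sum ≈ 2.1900 → 2.190 bits.

2.190 bits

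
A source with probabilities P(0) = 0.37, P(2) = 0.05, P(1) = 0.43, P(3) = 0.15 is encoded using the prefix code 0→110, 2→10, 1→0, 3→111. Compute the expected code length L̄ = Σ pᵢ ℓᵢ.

L̄ = Σ pᵢ·ℓᵢ = 0.37·3 + 0.05·2 + 0.43·1 + 0.15·3 = 2.09 bits/symbol.

2.09 bits/symbol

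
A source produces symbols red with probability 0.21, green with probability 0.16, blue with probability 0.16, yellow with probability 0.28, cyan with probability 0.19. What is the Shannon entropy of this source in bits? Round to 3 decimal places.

H = −Σ pᵢ log₂ pᵢ.
−0.21·log₂(0.21) = 0.4728
−0.16·log₂(0.16) = 0.4230
−0.16·log₂(0.16) = 0.4230
−0.28·log₂(0.28) = 0.5142
−0.19·log₂(0.19) = 0.4552
Sum ≈ 2.2883 → 2.288 bits.

2.288 bits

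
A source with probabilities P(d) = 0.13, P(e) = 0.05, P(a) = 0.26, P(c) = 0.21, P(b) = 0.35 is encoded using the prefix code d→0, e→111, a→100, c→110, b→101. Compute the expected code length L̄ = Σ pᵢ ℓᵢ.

L̄ = Σ pᵢ·ℓᵢ = 0.13·1 + 0.05·3 + 0.26·3 + 0.21·3 + 0.35·3 = 2.74 bits/symbol.

2.74 bits/symbol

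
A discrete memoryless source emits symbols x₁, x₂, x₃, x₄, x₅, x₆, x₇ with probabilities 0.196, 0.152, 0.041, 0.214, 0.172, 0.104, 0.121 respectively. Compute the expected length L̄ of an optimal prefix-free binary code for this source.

Repeatedly combine the two least-probable nodes; the expected code length is the sum of the merged weights.
merge 41/1000 + 13/125 → 29/200
merge 121/1000 + 29/200 → 133/500
merge 19/125 + 43/250 → 81/250
merge 49/250 + 107/500 → 41/100
merge 133/500 + 81/250 → 59/100
merge 41/100 + 59/100 → 1
L = 29/200 + 133/500 + 81/250 + 41/100 + 59/100 + 1 = 547/200 = 2.735 bits/symbol.

2.735 bits/symbol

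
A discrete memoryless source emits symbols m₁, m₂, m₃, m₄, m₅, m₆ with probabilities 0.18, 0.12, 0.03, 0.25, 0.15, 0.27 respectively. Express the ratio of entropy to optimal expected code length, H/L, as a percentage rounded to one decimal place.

97.3%

Entropy H = −Σ p log₂ p ≈ 2.3847 bits.
Huffman merges: 3/100+3/25→3/20; 3/20+3/20→3/10; 9/50+1/4→43/100; 27/100+3/10→57/100; 43/100+57/100→1. L = 49/20 ≈ 2.4500.
Efficiency = H/L = 2.3847/2.4500 = 97.3%.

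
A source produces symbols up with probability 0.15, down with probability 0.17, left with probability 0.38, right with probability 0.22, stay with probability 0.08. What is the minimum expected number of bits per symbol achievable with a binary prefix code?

Repeatedly combine the two least-probable nodes; the expected code length is the sum of the merged weights.
merge 2/25 + 3/20 → 23/100
merge 17/100 + 11/50 → 39/100
merge 23/100 + 19/50 → 61/100
merge 39/100 + 61/100 → 1
L = 23/100 + 39/100 + 61/100 + 1 = 223/100 = 2.23 bits/symbol.

2.23 bits/symbol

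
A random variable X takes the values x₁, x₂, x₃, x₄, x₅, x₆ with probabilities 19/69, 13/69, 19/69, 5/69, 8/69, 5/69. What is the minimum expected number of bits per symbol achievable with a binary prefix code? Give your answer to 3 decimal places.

2.406 bits/symbol

Repeatedly combine the two least-probable nodes; the expected code length is the sum of the merged weights.
merge 5/69 + 5/69 → 10/69
merge 8/69 + 10/69 → 6/23
merge 13/69 + 6/23 → 31/69
merge 19/69 + 19/69 → 38/69
merge 31/69 + 38/69 → 1
L = 10/69 + 6/23 + 31/69 + 38/69 + 1 = 166/69 ≈ 2.406 bits/symbol.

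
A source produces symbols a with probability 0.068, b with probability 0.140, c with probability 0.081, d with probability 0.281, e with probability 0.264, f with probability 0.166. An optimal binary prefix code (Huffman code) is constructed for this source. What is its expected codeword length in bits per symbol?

2.438 bits/symbol

Repeatedly combine the two least-probable nodes; the expected code length is the sum of the merged weights.
merge 17/250 + 81/1000 → 149/1000
merge 7/50 + 149/1000 → 289/1000
merge 83/500 + 33/125 → 43/100
merge 281/1000 + 289/1000 → 57/100
merge 43/100 + 57/100 → 1
L = 149/1000 + 289/1000 + 43/100 + 57/100 + 1 = 1219/500 = 2.438 bits/symbol.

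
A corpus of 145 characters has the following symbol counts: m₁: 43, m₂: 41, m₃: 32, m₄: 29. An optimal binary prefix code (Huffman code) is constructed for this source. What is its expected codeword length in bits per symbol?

2 bits/symbol

Probabilities are the counts divided by 145.
Repeatedly combine the two least-probable nodes; the expected code length is the sum of the merged weights.
merge 1/5 + 32/145 → 61/145
merge 41/145 + 43/145 → 84/145
merge 61/145 + 84/145 → 1
L = 61/145 + 84/145 + 1 = 2 bits/symbol.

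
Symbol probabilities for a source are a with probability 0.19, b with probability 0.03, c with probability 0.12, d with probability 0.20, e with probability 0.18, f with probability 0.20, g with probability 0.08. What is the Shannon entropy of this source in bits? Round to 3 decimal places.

2.640 bits

H = −Σ pᵢ log₂ pᵢ.
−0.19·log₂(0.19) = 0.4552
−0.03·log₂(0.03) = 0.1518
−0.12·log₂(0.12) = 0.3671
−0.20·log₂(0.20) = 0.4644
−0.18·log₂(0.18) = 0.4453
−0.20·log₂(0.20) = 0.4644
−0.08·log₂(0.08) = 0.2915
Sum ≈ 2.6396 → 2.640 bits.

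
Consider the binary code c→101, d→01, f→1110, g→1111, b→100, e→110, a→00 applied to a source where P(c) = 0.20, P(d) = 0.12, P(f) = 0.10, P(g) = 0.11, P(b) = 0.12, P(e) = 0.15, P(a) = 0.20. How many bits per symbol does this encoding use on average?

L̄ = Σ pᵢ·ℓᵢ = 0.20·3 + 0.12·2 + 0.10·4 + 0.11·4 + 0.12·3 + 0.15·3 + 0.20·2 = 2.89 bits/symbol.

2.89 bits/symbol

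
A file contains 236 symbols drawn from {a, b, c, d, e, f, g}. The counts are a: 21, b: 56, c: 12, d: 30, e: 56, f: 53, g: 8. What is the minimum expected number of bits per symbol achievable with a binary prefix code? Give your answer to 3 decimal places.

Probabilities are the counts divided by 236.
Repeatedly combine the two least-probable nodes; the expected code length is the sum of the merged weights.
merge 2/59 + 3/59 → 5/59
merge 5/59 + 21/236 → 41/236
merge 15/118 + 41/236 → 71/236
merge 53/236 + 14/59 → 109/236
merge 14/59 + 71/236 → 127/236
merge 109/236 + 127/236 → 1
L = 5/59 + 41/236 + 71/236 + 109/236 + 127/236 + 1 = 151/59 ≈ 2.559 bits/symbol.

2.559 bits/symbol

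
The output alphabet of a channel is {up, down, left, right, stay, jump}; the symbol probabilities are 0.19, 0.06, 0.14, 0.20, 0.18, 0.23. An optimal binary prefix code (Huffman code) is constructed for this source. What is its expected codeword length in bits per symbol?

2.57 bits/symbol

Repeatedly combine the two least-probable nodes; the expected code length is the sum of the merged weights.
merge 3/50 + 7/50 → 1/5
merge 9/50 + 19/100 → 37/100
merge 1/5 + 1/5 → 2/5
merge 23/100 + 37/100 → 3/5
merge 2/5 + 3/5 → 1
L = 1/5 + 37/100 + 2/5 + 3/5 + 1 = 257/100 = 2.57 bits/symbol.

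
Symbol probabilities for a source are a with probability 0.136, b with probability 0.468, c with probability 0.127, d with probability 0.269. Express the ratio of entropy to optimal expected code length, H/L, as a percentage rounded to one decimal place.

99.8%

Entropy H = −Σ p log₂ p ≈ 1.7918 bits.
Huffman merges: 127/1000+17/125→263/1000; 263/1000+269/1000→133/250; 117/250+133/250→1. L = 359/200 ≈ 1.7950.
Efficiency = H/L = 1.7918/1.7950 = 99.8%.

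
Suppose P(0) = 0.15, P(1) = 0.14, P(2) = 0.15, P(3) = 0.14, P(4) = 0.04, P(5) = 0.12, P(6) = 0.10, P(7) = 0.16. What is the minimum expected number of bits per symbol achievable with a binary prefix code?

Repeatedly combine the two least-probable nodes; the expected code length is the sum of the merged weights.
merge 1/25 + 1/10 → 7/50
merge 3/25 + 7/50 → 13/50
merge 7/50 + 7/50 → 7/25
merge 3/20 + 3/20 → 3/10
merge 4/25 + 13/50 → 21/50
merge 7/25 + 3/10 → 29/50
merge 21/50 + 29/50 → 1
L = 7/50 + 13/50 + 7/25 + 3/10 + 21/50 + 29/50 + 1 = 149/50 = 2.98 bits/symbol.

2.98 bits/symbol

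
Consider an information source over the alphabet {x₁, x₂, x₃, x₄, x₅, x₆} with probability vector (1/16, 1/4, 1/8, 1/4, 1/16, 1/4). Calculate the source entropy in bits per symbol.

2.375 bits

Each probability is a power of 1/2, so log₂(1/p) is an integer.
H = Σ p·log₂(1/p) = 1/16·4 + 1/4·2 + 1/8·3 + 1/4·2 + 1/16·4 + 1/4·2 = 2.375 bits.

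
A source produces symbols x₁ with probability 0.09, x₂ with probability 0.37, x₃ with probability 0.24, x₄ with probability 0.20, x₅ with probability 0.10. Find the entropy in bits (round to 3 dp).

2.134 bits

H = −Σ pᵢ log₂ pᵢ.
−0.09·log₂(0.09) = 0.3127
−0.37·log₂(0.37) = 0.5307
−0.24·log₂(0.24) = 0.4941
−0.20·log₂(0.20) = 0.4644
−0.10·log₂(0.10) = 0.3322
Sum ≈ 2.1341 → 2.134 bits.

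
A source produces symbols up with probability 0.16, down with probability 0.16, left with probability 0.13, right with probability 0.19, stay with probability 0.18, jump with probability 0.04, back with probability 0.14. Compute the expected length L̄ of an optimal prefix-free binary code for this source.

2.8 bits/symbol

Repeatedly combine the two least-probable nodes; the expected code length is the sum of the merged weights.
merge 1/25 + 13/100 → 17/100
merge 7/50 + 4/25 → 3/10
merge 4/25 + 17/100 → 33/100
merge 9/50 + 19/100 → 37/100
merge 3/10 + 33/100 → 63/100
merge 37/100 + 63/100 → 1
L = 17/100 + 3/10 + 33/100 + 37/100 + 63/100 + 1 = 14/5 = 2.8 bits/symbol.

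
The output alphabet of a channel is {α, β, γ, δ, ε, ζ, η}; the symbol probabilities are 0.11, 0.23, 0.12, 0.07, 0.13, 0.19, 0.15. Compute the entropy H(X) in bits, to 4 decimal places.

H = −Σ pᵢ log₂ pᵢ.
−0.11·log₂(0.11) = 0.3503
−0.23·log₂(0.23) = 0.4877
−0.12·log₂(0.12) = 0.3671
−0.07·log₂(0.07) = 0.2686
−0.13·log₂(0.13) = 0.3826
−0.19·log₂(0.19) = 0.4552
−0.15·log₂(0.15) = 0.4105
Sum ≈ 2.7220 → 2.7220 bits.

2.7220 bits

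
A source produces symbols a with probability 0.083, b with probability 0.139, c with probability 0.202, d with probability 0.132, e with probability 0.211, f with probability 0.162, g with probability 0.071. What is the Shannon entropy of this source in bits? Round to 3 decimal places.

H = −Σ pᵢ log₂ pᵢ.
−0.083·log₂(0.083) = 0.2980
−0.139·log₂(0.139) = 0.3957
−0.202·log₂(0.202) = 0.4661
−0.132·log₂(0.132) = 0.3856
−0.211·log₂(0.211) = 0.4736
−0.162·log₂(0.162) = 0.4254
−0.071·log₂(0.071) = 0.2709
Sum ≈ 2.7155 → 2.715 bits.

2.715 bits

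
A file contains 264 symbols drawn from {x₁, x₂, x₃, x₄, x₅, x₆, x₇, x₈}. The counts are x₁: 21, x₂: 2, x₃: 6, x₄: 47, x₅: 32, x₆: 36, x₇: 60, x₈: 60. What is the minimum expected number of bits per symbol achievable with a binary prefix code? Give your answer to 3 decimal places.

2.686 bits/symbol

Probabilities are the counts divided by 264.
Repeatedly combine the two least-probable nodes; the expected code length is the sum of the merged weights.
merge 1/132 + 1/44 → 1/33
merge 1/33 + 7/88 → 29/264
merge 29/264 + 4/33 → 61/264
merge 3/22 + 47/264 → 83/264
merge 5/22 + 5/22 → 5/11
merge 61/264 + 83/264 → 6/11
merge 5/11 + 6/11 → 1
L = 1/33 + 29/264 + 61/264 + 83/264 + 5/11 + 6/11 + 1 = 709/264 ≈ 2.686 bits/symbol.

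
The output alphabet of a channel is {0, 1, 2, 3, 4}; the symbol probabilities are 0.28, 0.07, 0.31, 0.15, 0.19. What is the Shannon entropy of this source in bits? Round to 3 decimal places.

2.172 bits

H = −Σ pᵢ log₂ pᵢ.
−0.28·log₂(0.28) = 0.5142
−0.07·log₂(0.07) = 0.2686
−0.31·log₂(0.31) = 0.5238
−0.15·log₂(0.15) = 0.4105
−0.19·log₂(0.19) = 0.4552
Sum ≈ 2.1723 → 2.172 bits.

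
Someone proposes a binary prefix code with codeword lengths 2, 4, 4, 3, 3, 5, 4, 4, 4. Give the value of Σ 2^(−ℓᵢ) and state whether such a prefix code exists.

With common denominator 2^5 = 32: Σ 2^(−ℓᵢ) = 8/32 + 2/32 + 2/32 + 4/32 + 4/32 + 1/32 + 2/32 + 2/32 + 2/32 = 27/32 = 0.84375.
Kraft's inequality requires Σ ≤ 1; here Σ = 0.84375 ≤ 1, so such a prefix code exists.

0.84375; yes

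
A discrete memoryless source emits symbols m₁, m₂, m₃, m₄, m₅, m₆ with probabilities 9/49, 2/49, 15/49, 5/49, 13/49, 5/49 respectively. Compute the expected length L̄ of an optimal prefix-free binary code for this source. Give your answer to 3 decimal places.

2.388 bits/symbol

Repeatedly combine the two least-probable nodes; the expected code length is the sum of the merged weights.
merge 2/49 + 5/49 → 1/7
merge 5/49 + 1/7 → 12/49
merge 9/49 + 12/49 → 3/7
merge 13/49 + 15/49 → 4/7
merge 3/7 + 4/7 → 1
L = 1/7 + 12/49 + 3/7 + 4/7 + 1 = 117/49 ≈ 2.388 bits/symbol.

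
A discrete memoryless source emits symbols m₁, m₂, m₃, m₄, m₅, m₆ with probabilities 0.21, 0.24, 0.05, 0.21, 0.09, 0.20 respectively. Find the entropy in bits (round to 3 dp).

2.433 bits

H = −Σ pᵢ log₂ pᵢ.
−0.21·log₂(0.21) = 0.4728
−0.24·log₂(0.24) = 0.4941
−0.05·log₂(0.05) = 0.2161
−0.21·log₂(0.21) = 0.4728
−0.09·log₂(0.09) = 0.3127
−0.20·log₂(0.20) = 0.4644
Sum ≈ 2.4329 → 2.433 bits.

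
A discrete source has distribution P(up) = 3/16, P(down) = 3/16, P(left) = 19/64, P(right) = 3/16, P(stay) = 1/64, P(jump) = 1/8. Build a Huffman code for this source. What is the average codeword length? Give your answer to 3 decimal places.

Repeatedly combine the two least-probable nodes; the expected code length is the sum of the merged weights.
merge 1/64 + 1/8 → 9/64
merge 9/64 + 3/16 → 21/64
merge 3/16 + 3/16 → 3/8
merge 19/64 + 21/64 → 5/8
merge 3/8 + 5/8 → 1
L = 9/64 + 21/64 + 3/8 + 5/8 + 1 = 79/32 ≈ 2.469 bits/symbol.

2.469 bits/symbol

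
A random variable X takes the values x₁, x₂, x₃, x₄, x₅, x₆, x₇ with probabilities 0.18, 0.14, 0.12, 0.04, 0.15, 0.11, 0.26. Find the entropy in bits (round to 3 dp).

2.661 bits

H = −Σ pᵢ log₂ pᵢ.
−0.18·log₂(0.18) = 0.4453
−0.14·log₂(0.14) = 0.3971
−0.12·log₂(0.12) = 0.3671
−0.04·log₂(0.04) = 0.1858
−0.15·log₂(0.15) = 0.4105
−0.11·log₂(0.11) = 0.3503
−0.26·log₂(0.26) = 0.5053
Sum ≈ 2.6614 → 2.661 bits.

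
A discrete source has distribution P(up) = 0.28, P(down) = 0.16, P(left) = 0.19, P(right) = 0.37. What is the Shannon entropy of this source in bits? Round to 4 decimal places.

1.9232 bits

H = −Σ pᵢ log₂ pᵢ.
−0.28·log₂(0.28) = 0.5142
−0.16·log₂(0.16) = 0.4230
−0.19·log₂(0.19) = 0.4552
−0.37·log₂(0.37) = 0.5307
Sum ≈ 1.9232 → 1.9232 bits.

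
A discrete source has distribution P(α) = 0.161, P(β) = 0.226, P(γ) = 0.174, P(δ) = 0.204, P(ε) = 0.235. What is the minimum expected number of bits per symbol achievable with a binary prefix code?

2.335 bits/symbol

Repeatedly combine the two least-probable nodes; the expected code length is the sum of the merged weights.
merge 161/1000 + 87/500 → 67/200
merge 51/250 + 113/500 → 43/100
merge 47/200 + 67/200 → 57/100
merge 43/100 + 57/100 → 1
L = 67/200 + 43/100 + 57/100 + 1 = 467/200 = 2.335 bits/symbol.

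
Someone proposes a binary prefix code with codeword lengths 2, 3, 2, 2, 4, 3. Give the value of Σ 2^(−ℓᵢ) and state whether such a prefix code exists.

1.0625; no

With common denominator 2^4 = 16: Σ 2^(−ℓᵢ) = 4/16 + 2/16 + 4/16 + 4/16 + 1/16 + 2/16 = 17/16 = 1.0625.
Kraft's inequality requires Σ ≤ 1; here Σ = 1.0625 > 1, so no such prefix code exists.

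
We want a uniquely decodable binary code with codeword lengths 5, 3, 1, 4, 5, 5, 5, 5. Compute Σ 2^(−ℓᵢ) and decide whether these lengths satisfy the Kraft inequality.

0.84375; yes

With common denominator 2^5 = 32: Σ 2^(−ℓᵢ) = 1/32 + 4/32 + 16/32 + 2/32 + 1/32 + 1/32 + 1/32 + 1/32 = 27/32 = 0.84375.
Kraft's inequality requires Σ ≤ 1; here Σ = 0.84375 ≤ 1, so such a prefix code exists.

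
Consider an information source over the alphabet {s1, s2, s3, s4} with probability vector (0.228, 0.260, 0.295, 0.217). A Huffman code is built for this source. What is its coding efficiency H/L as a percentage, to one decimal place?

99.5%

Entropy H = −Σ p log₂ p ≈ 1.9895 bits.
Huffman merges: 217/1000+57/250→89/200; 13/50+59/200→111/200; 89/200+111/200→1. L = 2 ≈ 2.0000.
Efficiency = H/L = 1.9895/2.0000 = 99.5%.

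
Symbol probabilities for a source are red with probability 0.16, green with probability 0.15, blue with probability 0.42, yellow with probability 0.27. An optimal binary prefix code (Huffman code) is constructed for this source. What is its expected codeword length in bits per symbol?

1.89 bits/symbol

Repeatedly combine the two least-probable nodes; the expected code length is the sum of the merged weights.
merge 3/20 + 4/25 → 31/100
merge 27/100 + 31/100 → 29/50
merge 21/50 + 29/50 → 1
L = 31/100 + 29/50 + 1 = 189/100 = 1.89 bits/symbol.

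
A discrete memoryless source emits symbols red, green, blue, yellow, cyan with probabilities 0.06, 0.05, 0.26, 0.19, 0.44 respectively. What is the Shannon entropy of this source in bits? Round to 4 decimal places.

H = −Σ pᵢ log₂ pᵢ.
−0.06·log₂(0.06) = 0.2435
−0.05·log₂(0.05) = 0.2161
−0.26·log₂(0.26) = 0.5053
−0.19·log₂(0.19) = 0.4552
−0.44·log₂(0.44) = 0.5211
Sum ≈ 1.9413 → 1.9413 bits.

1.9413 bits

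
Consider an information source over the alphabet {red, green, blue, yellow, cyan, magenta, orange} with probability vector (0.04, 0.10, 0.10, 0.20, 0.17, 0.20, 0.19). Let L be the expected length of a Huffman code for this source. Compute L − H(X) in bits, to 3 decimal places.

0.071 bits

Entropy H = −Σ p log₂ p ≈ 2.6687 bits.
Huffman merges: 1/25+1/10→7/50; 1/10+7/50→6/25; 17/100+19/100→9/25; 1/5+1/5→2/5; 6/25+9/25→3/5; 2/5+3/5→1. L = 137/50 ≈ 2.7400.
L − H = 2.7400 − 2.6687 = 0.071 bits.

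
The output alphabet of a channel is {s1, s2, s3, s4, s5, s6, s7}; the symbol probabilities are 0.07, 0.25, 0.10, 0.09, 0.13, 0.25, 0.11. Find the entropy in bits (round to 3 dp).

H = −Σ pᵢ log₂ pᵢ.
−0.07·log₂(0.07) = 0.2686
−0.25·log₂(0.25) = 0.5000
−0.10·log₂(0.10) = 0.3322
−0.09·log₂(0.09) = 0.3127
−0.13·log₂(0.13) = 0.3826
−0.25·log₂(0.25) = 0.5000
−0.11·log₂(0.11) = 0.3503
Sum ≈ 2.6463 → 2.646 bits.

2.646 bits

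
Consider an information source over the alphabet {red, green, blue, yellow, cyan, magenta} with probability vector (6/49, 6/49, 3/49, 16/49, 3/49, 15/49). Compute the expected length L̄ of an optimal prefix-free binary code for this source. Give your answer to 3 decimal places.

2.367 bits/symbol

Repeatedly combine the two least-probable nodes; the expected code length is the sum of the merged weights.
merge 3/49 + 3/49 → 6/49
merge 6/49 + 6/49 → 12/49
merge 6/49 + 12/49 → 18/49
merge 15/49 + 16/49 → 31/49
merge 18/49 + 31/49 → 1
L = 6/49 + 12/49 + 18/49 + 31/49 + 1 = 116/49 ≈ 2.367 bits/symbol.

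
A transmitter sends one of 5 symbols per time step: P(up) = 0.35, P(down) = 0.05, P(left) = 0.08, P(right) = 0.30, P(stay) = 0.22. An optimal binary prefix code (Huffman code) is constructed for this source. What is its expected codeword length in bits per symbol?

2.13 bits/symbol

Repeatedly combine the two least-probable nodes; the expected code length is the sum of the merged weights.
merge 1/20 + 2/25 → 13/100
merge 13/100 + 11/50 → 7/20
merge 3/10 + 7/20 → 13/20
merge 7/20 + 13/20 → 1
L = 13/100 + 7/20 + 13/20 + 1 = 213/100 = 2.13 bits/symbol.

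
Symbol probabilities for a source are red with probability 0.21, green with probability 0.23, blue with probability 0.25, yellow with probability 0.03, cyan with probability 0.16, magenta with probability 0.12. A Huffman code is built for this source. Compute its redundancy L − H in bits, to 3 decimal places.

Entropy H = −Σ p log₂ p ≈ 2.4023 bits.
Huffman merges: 3/100+3/25→3/20; 3/20+4/25→31/100; 21/100+23/100→11/25; 1/4+31/100→14/25; 11/25+14/25→1. L = 123/50 ≈ 2.4600.
L − H = 2.4600 − 2.4023 = 0.058 bits.

0.058 bits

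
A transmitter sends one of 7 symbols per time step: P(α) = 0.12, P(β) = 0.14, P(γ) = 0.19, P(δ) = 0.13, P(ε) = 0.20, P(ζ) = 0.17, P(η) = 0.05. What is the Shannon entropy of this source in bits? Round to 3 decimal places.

2.717 bits

H = −Σ pᵢ log₂ pᵢ.
−0.12·log₂(0.12) = 0.3671
−0.14·log₂(0.14) = 0.3971
−0.19·log₂(0.19) = 0.4552
−0.13·log₂(0.13) = 0.3826
−0.20·log₂(0.20) = 0.4644
−0.17·log₂(0.17) = 0.4346
−0.05·log₂(0.05) = 0.2161
Sum ≈ 2.7171 → 2.717 bits.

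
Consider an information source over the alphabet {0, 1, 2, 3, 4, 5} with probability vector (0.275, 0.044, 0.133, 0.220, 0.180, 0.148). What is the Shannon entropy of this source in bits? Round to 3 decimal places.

2.431 bits

H = −Σ pᵢ log₂ pᵢ.
−0.275·log₂(0.275) = 0.5122
−0.044·log₂(0.044) = 0.1983
−0.133·log₂(0.133) = 0.3871
−0.220·log₂(0.220) = 0.4806
−0.180·log₂(0.180) = 0.4453
−0.148·log₂(0.148) = 0.4079
Sum ≈ 2.4314 → 2.431 bits.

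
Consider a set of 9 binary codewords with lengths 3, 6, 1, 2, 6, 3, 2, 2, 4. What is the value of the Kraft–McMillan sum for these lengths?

With common denominator 2^6 = 64: Σ 2^(−ℓᵢ) = 8/64 + 1/64 + 32/64 + 16/64 + 1/64 + 8/64 + 16/64 + 16/64 + 4/64 = 102/64 = 1.59375.

1.59375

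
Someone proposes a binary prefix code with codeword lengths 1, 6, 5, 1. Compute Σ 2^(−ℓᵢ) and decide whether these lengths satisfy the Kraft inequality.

1.046875; no

With common denominator 2^6 = 64: Σ 2^(−ℓᵢ) = 32/64 + 1/64 + 2/64 + 32/64 = 67/64 = 1.046875.
Kraft's inequality requires Σ ≤ 1; here Σ = 1.046875 > 1, so no such prefix code exists.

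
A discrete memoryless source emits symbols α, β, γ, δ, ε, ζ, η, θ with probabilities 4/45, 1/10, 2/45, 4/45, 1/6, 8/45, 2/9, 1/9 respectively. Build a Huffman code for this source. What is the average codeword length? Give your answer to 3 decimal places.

Repeatedly combine the two least-probable nodes; the expected code length is the sum of the merged weights.
merge 2/45 + 4/45 → 2/15
merge 4/45 + 1/10 → 17/90
merge 1/9 + 2/15 → 11/45
merge 1/6 + 8/45 → 31/90
merge 17/90 + 2/9 → 37/90
merge 11/45 + 31/90 → 53/90
merge 37/90 + 53/90 → 1
L = 2/15 + 17/90 + 11/45 + 31/90 + 37/90 + 53/90 + 1 = 131/45 ≈ 2.911 bits/symbol.

2.911 bits/symbol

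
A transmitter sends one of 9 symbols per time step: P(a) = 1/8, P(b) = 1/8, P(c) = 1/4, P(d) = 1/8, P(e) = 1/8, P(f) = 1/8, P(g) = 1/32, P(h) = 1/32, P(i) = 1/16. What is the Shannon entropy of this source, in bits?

Each probability is a power of 1/2, so log₂(1/p) is an integer.
H = Σ p·log₂(1/p) = 1/8·3 + 1/8·3 + 1/4·2 + 1/8·3 + 1/8·3 + 1/8·3 + 1/32·5 + 1/32·5 + 1/16·4 = 2.9375 bits.

2.9375 bits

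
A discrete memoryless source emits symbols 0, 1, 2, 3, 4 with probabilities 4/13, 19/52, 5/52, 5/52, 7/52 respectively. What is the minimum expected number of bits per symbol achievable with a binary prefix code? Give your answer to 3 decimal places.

2.154 bits/symbol

Repeatedly combine the two least-probable nodes; the expected code length is the sum of the merged weights.
merge 5/52 + 5/52 → 5/26
merge 7/52 + 5/26 → 17/52
merge 4/13 + 17/52 → 33/52
merge 19/52 + 33/52 → 1
L = 5/26 + 17/52 + 33/52 + 1 = 28/13 ≈ 2.154 bits/symbol.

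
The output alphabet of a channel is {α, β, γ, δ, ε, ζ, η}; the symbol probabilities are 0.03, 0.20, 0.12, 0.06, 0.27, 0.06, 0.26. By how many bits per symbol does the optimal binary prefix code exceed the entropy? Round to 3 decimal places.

Entropy H = −Σ p log₂ p ≈ 2.4856 bits.
Huffman merges: 3/100+3/50→9/100; 3/50+9/100→3/20; 3/25+3/20→27/100; 1/5+13/50→23/50; 27/100+27/100→27/50; 23/50+27/50→1. L = 251/100 ≈ 2.5100.
L − H = 2.5100 − 2.4856 = 0.024 bits.

0.024 bits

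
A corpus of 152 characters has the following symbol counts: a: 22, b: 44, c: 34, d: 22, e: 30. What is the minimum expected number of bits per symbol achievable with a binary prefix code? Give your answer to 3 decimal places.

2.289 bits/symbol

Probabilities are the counts divided by 152.
Repeatedly combine the two least-probable nodes; the expected code length is the sum of the merged weights.
merge 11/76 + 11/76 → 11/38
merge 15/76 + 17/76 → 8/19
merge 11/38 + 11/38 → 11/19
merge 8/19 + 11/19 → 1
L = 11/38 + 8/19 + 11/19 + 1 = 87/38 ≈ 2.289 bits/symbol.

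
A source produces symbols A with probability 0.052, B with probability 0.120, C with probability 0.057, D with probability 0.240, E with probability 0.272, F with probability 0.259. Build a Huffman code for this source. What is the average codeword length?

Repeatedly combine the two least-probable nodes; the expected code length is the sum of the merged weights.
merge 13/250 + 57/1000 → 109/1000
merge 109/1000 + 3/25 → 229/1000
merge 229/1000 + 6/25 → 469/1000
merge 259/1000 + 34/125 → 531/1000
merge 469/1000 + 531/1000 → 1
L = 109/1000 + 229/1000 + 469/1000 + 531/1000 + 1 = 1169/500 = 2.338 bits/symbol.

2.338 bits/symbol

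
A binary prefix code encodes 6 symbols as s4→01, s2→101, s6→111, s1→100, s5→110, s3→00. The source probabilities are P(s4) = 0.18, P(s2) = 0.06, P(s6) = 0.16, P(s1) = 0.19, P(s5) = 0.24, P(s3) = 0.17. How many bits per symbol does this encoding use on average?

2.65 bits/symbol

L̄ = Σ pᵢ·ℓᵢ = 0.18·2 + 0.06·3 + 0.16·3 + 0.19·3 + 0.24·3 + 0.17·2 = 2.65 bits/symbol.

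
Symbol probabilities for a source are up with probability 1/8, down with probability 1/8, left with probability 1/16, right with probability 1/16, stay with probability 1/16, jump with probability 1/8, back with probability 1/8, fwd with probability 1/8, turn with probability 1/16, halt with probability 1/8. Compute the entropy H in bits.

3.25 bits

Each probability is a power of 1/2, so log₂(1/p) is an integer.
H = Σ p·log₂(1/p) = 1/8·3 + 1/8·3 + 1/16·4 + 1/16·4 + 1/16·4 + 1/8·3 + 1/8·3 + 1/8·3 + 1/16·4 + 1/8·3 = 3.25 bits.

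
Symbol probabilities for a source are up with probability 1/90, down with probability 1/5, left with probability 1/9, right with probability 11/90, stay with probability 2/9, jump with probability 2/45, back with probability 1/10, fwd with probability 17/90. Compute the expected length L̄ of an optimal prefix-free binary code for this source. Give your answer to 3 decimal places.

Repeatedly combine the two least-probable nodes; the expected code length is the sum of the merged weights.
merge 1/90 + 2/45 → 1/18
merge 1/18 + 1/10 → 7/45
merge 1/9 + 11/90 → 7/30
merge 7/45 + 17/90 → 31/90
merge 1/5 + 2/9 → 19/45
merge 7/30 + 31/90 → 26/45
merge 19/45 + 26/45 → 1
L = 1/18 + 7/45 + 7/30 + 31/90 + 19/45 + 26/45 + 1 = 251/90 ≈ 2.789 bits/symbol.

2.789 bits/symbol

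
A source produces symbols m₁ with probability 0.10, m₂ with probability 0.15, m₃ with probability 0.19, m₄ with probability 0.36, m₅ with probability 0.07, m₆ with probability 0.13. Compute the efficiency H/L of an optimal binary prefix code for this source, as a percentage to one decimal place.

97.1%

Entropy H = −Σ p log₂ p ≈ 2.3798 bits.
Huffman merges: 7/100+1/10→17/100; 13/100+3/20→7/25; 17/100+19/100→9/25; 7/25+9/25→16/25; 9/25+16/25→1. L = 49/20 ≈ 2.4500.
Efficiency = H/L = 2.3798/2.4500 = 97.1%.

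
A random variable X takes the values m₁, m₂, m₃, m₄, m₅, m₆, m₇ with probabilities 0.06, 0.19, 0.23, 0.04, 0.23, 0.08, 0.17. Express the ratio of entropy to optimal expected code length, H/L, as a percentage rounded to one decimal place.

98.3%

Entropy H = −Σ p log₂ p ≈ 2.5859 bits.
Huffman merges: 1/25+3/50→1/10; 2/25+1/10→9/50; 17/100+9/50→7/20; 19/100+23/100→21/50; 23/100+7/20→29/50; 21/50+29/50→1. L = 263/100 ≈ 2.6300.
Efficiency = H/L = 2.5859/2.6300 = 98.3%.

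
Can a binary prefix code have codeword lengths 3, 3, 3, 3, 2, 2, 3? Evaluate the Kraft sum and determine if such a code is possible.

1.125; no

With common denominator 2^3 = 8: Σ 2^(−ℓᵢ) = 1/8 + 1/8 + 1/8 + 1/8 + 2/8 + 2/8 + 1/8 = 9/8 = 1.125.
Kraft's inequality requires Σ ≤ 1; here Σ = 1.125 > 1, so no such prefix code exists.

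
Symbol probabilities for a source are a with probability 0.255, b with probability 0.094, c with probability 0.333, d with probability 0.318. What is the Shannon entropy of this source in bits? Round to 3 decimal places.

H = −Σ pᵢ log₂ pᵢ.
−0.255·log₂(0.255) = 0.5027
−0.094·log₂(0.094) = 0.3207
−0.333·log₂(0.333) = 0.5283
−0.318·log₂(0.318) = 0.5256
Sum ≈ 1.8773 → 1.877 bits.

1.877 bits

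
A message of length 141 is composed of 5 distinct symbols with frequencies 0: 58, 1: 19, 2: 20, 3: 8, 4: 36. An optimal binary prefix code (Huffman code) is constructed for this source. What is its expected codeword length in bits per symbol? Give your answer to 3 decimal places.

Probabilities are the counts divided by 141.
Repeatedly combine the two least-probable nodes; the expected code length is the sum of the merged weights.
merge 8/141 + 19/141 → 9/47
merge 20/141 + 9/47 → 1/3
merge 12/47 + 1/3 → 83/141
merge 58/141 + 83/141 → 1
L = 9/47 + 1/3 + 83/141 + 1 = 298/141 ≈ 2.113 bits/symbol.

2.113 bits/symbol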